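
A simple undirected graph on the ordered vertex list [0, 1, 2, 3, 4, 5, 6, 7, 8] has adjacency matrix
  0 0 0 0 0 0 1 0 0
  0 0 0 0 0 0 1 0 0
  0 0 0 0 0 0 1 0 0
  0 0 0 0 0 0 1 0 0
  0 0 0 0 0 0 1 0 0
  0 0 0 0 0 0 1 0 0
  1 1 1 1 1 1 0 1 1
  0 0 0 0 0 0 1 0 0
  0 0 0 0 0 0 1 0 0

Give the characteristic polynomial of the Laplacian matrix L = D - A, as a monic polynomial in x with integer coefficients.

With the vertex order [0, 1, 2, 3, 4, 5, 6, 7, 8], the degrees are [1, 1, 1, 1, 1, 1, 8, 1, 1], giving D = diag(1, 1, 1, 1, 1, 1, 8, 1, 1) and L = D - A. Computing det(xI - L) by cofactor expansion (or equivalently via sum-over-permutations) gives x^9 - 16x^8 + 84x^7 - 224x^6 + 350x^5 - 336x^4 + 196x^3 - 64x^2 + 9x. The coefficient of x^8 equals -trace(L) = -16, matching the sum of degrees. There is one zero in the spectrum, matching the 1 component.

x^9 - 16x^8 + 84x^7 - 224x^6 + 350x^5 - 336x^4 + 196x^3 - 64x^2 + 9x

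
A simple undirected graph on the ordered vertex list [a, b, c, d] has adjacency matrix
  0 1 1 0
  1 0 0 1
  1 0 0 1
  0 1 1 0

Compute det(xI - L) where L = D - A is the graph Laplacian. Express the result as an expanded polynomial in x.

x^4 - 8x^3 + 20x^2 - 16x

Each diagonal entry of L is the vertex degree and each off-diagonal entry is -1 where an edge is present, 0 otherwise; in the order [a, b, c, d] the diagonal is [2, 2, 2, 2]. Computing det(xI - L) by cofactor expansion (or equivalently via sum-over-permutations) gives x^4 - 8x^3 + 20x^2 - 16x. Since p(0) = det(-L) = 0, x divides p(x). By the matrix-tree theorem the graph has (1/4) * product of the nonzero eigenvalues = 4 spanning trees.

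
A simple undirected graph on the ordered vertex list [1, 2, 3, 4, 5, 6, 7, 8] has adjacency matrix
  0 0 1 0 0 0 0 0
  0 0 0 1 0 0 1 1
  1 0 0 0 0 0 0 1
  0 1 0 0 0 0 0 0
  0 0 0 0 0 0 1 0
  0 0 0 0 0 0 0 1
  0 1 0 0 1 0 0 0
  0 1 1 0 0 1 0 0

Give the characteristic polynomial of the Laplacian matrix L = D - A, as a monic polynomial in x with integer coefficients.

x^8 - 14x^7 + 76x^6 - 204x^5 + 286x^4 - 204x^3 + 68x^2 - 8x

Each diagonal entry of L is the vertex degree and each off-diagonal entry is -1 where an edge is present, 0 otherwise; in the order [1, 2, 3, 4, 5, 6, 7, 8] the diagonal is [1, 3, 2, 1, 1, 1, 2, 3]. L has integer entries, so p(x) = det(xI - L) has integer coefficients. Expanding the determinant yields x^8 - 14x^7 + 76x^6 - 204x^5 + 286x^4 - 204x^3 + 68x^2 - 8x. Since p(0) = det(-L) = 0, x divides p(x). The eigenvalues sum to 14, which equals trace(L) = 2|E|. By the matrix-tree theorem the graph has (1/8) * product of the nonzero eigenvalues = 1 spanning tree.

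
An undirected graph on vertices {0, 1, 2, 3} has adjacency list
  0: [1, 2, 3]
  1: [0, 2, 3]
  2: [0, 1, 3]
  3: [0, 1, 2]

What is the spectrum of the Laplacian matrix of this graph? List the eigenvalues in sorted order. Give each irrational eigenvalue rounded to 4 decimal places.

[0, 4, 4, 4]

Each diagonal entry of L is the vertex degree and each off-diagonal entry is -1 where an edge is present, 0 otherwise; in the order [0, 1, 2, 3] the diagonal is [3, 3, 3, 3]. Since every row of L sums to 0, the all-ones vector is in the kernel and 0 is an eigenvalue. The largest eigenvalue, 4, is at most the vertex count 4. The eigenvalues sum to 12, which equals trace(L) = 2|E|.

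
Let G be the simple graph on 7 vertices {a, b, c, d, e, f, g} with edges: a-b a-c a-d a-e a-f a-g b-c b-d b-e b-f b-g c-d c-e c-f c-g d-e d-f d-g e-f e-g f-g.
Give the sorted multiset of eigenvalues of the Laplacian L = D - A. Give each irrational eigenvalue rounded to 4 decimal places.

[0, 7, 7, 7, 7, 7, 7]

Each diagonal entry of L is the vertex degree and each off-diagonal entry is -1 where an edge is present, 0 otherwise; in the order [a, b, c, d, e, f, g] the diagonal is [6, 6, 6, 6, 6, 6, 6]. L is symmetric positive semidefinite, so every eigenvalue is real and nonnegative. There is one zero in the spectrum, matching the 1 component.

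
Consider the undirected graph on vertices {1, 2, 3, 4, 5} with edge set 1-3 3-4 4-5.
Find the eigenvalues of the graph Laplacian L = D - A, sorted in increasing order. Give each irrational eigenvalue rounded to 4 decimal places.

[0, 0, 0.5858, 2, 3.4142]

With the vertex order [1, 2, 3, 4, 5], the degrees are [1, 0, 2, 2, 1], giving D = diag(1, 0, 2, 2, 1) and L = D - A. L is symmetric positive semidefinite, so every eigenvalue is real and nonnegative. The 2 zero eigenvalues correspond to the 2 connected components. The eigenvalues sum to 6, which equals trace(L) = 2|E|.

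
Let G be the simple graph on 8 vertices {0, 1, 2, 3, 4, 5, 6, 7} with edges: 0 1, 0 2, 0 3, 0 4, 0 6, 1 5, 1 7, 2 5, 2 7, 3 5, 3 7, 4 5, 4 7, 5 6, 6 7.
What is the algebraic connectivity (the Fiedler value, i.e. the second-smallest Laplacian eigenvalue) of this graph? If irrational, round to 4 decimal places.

3

Each diagonal entry of L is the vertex degree and each off-diagonal entry is -1 where an edge is present, 0 otherwise; in the order [0, 1, 2, 3, 4, 5, 6, 7] the diagonal is [5, 3, 3, 3, 3, 5, 3, 5]. The smallest Laplacian eigenvalue is always 0. The next one, lambda_2 = 3, measures how hard the graph is to disconnect: larger values mean better connectivity. The largest eigenvalue, 8, is at most the vertex count 8. The eigenvalues sum to 30, which equals trace(L) = 2|E|.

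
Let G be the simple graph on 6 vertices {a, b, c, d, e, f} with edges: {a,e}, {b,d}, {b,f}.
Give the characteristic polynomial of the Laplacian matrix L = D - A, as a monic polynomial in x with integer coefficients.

With the vertex order [a, b, c, d, e, f], the degrees are [1, 2, 0, 1, 1, 1], giving D = diag(1, 2, 0, 1, 1, 1) and L = D - A. L has integer entries, so p(x) = det(xI - L) has integer coefficients. Expanding the determinant yields x^6 - 6x^5 + 11x^4 - 6x^3. The coefficient of x^5 equals -trace(L) = -6, matching the sum of degrees. The largest eigenvalue, 3, is at most the vertex count 6.

x^6 - 6x^5 + 11x^4 - 6x^3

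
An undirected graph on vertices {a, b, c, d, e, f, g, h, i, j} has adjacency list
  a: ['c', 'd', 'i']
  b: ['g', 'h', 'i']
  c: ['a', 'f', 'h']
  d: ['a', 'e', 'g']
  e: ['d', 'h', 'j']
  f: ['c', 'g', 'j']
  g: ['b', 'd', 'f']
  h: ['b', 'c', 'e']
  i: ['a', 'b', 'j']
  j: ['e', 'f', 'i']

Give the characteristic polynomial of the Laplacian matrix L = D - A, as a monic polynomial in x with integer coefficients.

x^10 - 30x^9 + 390x^8 - 2880x^7 + 13305x^6 - 39882x^5 + 77640x^4 - 94800x^3 + 66000x^2 - 20000x

With the vertex order [a, b, c, d, e, f, g, h, i, j], the degrees are [3, 3, 3, 3, 3, 3, 3, 3, 3, 3], giving D = diag(3, 3, 3, 3, 3, 3, 3, 3, 3, 3) and L = D - A. L has integer entries, so p(x) = det(xI - L) has integer coefficients. Expanding the determinant yields x^10 - 30x^9 + 390x^8 - 2880x^7 + 13305x^6 - 39882x^5 + 77640x^4 - 94800x^3 + 66000x^2 - 20000x. The constant term is 0 because L is singular (the all-ones vector lies in its kernel). The largest eigenvalue, 5, is at most the vertex count 10. There is one zero in the spectrum, matching the 1 component.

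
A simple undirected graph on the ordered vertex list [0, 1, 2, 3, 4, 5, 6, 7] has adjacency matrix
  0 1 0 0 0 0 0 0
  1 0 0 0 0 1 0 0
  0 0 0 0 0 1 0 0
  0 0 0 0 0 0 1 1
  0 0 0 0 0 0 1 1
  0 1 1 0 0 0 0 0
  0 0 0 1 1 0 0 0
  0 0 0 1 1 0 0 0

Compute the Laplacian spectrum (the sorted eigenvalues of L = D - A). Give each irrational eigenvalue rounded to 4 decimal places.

Reading degrees in the order [0, 1, 2, 3, 4, 5, 6, 7] gives [1, 2, 1, 2, 2, 2, 2, 2]; set D = diag(1, 2, 1, 2, 2, 2, 2, 2) and form L = D - A. The multiplicity of 0 as a Laplacian eigenvalue equals the number of connected components. The 2 zero eigenvalues correspond to the 2 connected components.

[0, 0, 0.5858, 2, 2, 2, 3.4142, 4]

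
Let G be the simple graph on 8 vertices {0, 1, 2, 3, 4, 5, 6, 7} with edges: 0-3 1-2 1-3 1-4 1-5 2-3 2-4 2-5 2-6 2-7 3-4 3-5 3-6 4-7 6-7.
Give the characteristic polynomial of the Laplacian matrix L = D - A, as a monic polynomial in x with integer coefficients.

x^8 - 30x^7 + 369x^6 - 2396x^5 + 8794x^4 - 18028x^3 + 18769x^2 - 7424x

Each diagonal entry of L is the vertex degree and each off-diagonal entry is -1 where an edge is present, 0 otherwise; in the order [0, 1, 2, 3, 4, 5, 6, 7] the diagonal is [1, 4, 6, 6, 4, 3, 3, 3]. L has integer entries, so p(x) = det(xI - L) has integer coefficients. Expanding the determinant yields x^8 - 30x^7 + 369x^6 - 2396x^5 + 8794x^4 - 18028x^3 + 18769x^2 - 7424x. The coefficient of x^7 equals -trace(L) = -30, matching the sum of degrees. The largest eigenvalue, 7.2314, is at most the vertex count 8.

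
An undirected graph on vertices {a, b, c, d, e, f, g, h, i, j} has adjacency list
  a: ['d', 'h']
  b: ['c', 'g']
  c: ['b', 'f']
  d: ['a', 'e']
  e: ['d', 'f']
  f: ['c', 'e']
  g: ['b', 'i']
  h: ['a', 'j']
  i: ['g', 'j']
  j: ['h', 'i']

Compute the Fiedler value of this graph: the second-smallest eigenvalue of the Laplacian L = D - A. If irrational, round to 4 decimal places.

0.3820

Reading degrees in the order [a, b, c, d, e, f, g, h, i, j] gives [2, 2, 2, 2, 2, 2, 2, 2, 2, 2]; set D = diag(2, 2, 2, 2, 2, 2, 2, 2, 2, 2) and form L = D - A. The sorted Laplacian eigenvalues are [0, 0.3820, 0.3820, 1.3820, 1.3820, 2.6180, 2.6180, 3.6180, 3.6180, 4]; the algebraic connectivity is the second entry, 0.3820.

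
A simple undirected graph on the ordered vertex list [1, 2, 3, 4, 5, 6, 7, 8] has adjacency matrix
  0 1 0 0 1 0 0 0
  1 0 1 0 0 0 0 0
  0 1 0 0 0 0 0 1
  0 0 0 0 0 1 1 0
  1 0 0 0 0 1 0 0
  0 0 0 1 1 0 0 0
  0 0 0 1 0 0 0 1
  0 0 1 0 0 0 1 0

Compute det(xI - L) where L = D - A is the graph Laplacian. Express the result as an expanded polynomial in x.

Each diagonal entry of L is the vertex degree and each off-diagonal entry is -1 where an edge is present, 0 otherwise; in the order [1, 2, 3, 4, 5, 6, 7, 8] the diagonal is [2, 2, 2, 2, 2, 2, 2, 2]. L has integer entries, so p(x) = det(xI - L) has integer coefficients. Expanding the determinant yields x^8 - 16x^7 + 104x^6 - 352x^5 + 660x^4 - 672x^3 + 336x^2 - 64x. Since p(0) = det(-L) = 0, x divides p(x).

x^8 - 16x^7 + 104x^6 - 352x^5 + 660x^4 - 672x^3 + 336x^2 - 64x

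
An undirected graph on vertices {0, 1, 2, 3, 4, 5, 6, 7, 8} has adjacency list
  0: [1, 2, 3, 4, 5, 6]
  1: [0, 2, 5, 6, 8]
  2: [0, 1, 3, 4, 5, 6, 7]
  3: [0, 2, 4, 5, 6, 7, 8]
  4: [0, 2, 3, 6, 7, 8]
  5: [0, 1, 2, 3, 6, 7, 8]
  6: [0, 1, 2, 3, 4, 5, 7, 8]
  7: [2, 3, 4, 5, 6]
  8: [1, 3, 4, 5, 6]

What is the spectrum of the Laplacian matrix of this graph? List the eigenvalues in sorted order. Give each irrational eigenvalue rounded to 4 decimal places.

[0, 4.2897, 5.1057, 5.8057, 6.8397, 7.8615, 8.3564, 8.7412, 9]

Reading degrees in the order [0, 1, 2, 3, 4, 5, 6, 7, 8] gives [6, 5, 7, 7, 6, 7, 8, 5, 5]; set D = diag(6, 5, 7, 7, 6, 7, 8, 5, 5) and form L = D - A. The multiplicity of 0 as a Laplacian eigenvalue equals the number of connected components. The single zero eigenvalue shows the graph is connected. By the matrix-tree theorem the graph has (1/9) * product of the nonzero eigenvalues = 499431 spanning trees.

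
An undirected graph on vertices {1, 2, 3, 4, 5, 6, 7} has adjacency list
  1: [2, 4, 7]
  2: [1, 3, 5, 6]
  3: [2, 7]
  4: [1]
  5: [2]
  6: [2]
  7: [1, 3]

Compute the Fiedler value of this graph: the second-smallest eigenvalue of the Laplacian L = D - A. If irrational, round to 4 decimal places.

With the vertex order [1, 2, 3, 4, 5, 6, 7], the degrees are [3, 4, 2, 1, 1, 1, 2], giving D = diag(3, 4, 2, 1, 1, 1, 2) and L = D - A. Computing the eigenvalues of L and sorting gives [0, 0.5858, 1, 1, 2.5858, 3.4142, 5.4142]. The Fiedler value lambda_2 = 0.5858 is strictly positive, so the graph is connected. The eigenvalues sum to 14, which equals trace(L) = 2|E|. There is one zero in the spectrum, matching the 1 component.

0.5858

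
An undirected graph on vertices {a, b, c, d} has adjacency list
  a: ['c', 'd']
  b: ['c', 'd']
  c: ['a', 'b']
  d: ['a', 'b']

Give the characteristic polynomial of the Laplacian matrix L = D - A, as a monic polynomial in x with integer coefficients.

x^4 - 8x^3 + 20x^2 - 16x

Reading degrees in the order [a, b, c, d] gives [2, 2, 2, 2]; set D = diag(2, 2, 2, 2) and form L = D - A. The eigenvalues of L are [0, 2, 2, 4]; the characteristic polynomial is the product of (x - lambda_i), which multiplies out to x^4 - 8x^3 + 20x^2 - 16x. The constant term is 0 because L is singular (the all-ones vector lies in its kernel). The largest eigenvalue, 4, is at most the vertex count 4.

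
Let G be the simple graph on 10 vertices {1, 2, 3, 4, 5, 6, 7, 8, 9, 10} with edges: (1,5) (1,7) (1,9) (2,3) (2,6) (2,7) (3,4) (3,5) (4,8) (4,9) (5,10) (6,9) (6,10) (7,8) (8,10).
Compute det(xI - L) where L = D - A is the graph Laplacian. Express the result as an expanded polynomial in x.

x^10 - 30x^9 + 390x^8 - 2880x^7 + 13305x^6 - 39882x^5 + 77640x^4 - 94800x^3 + 66000x^2 - 20000x

Each diagonal entry of L is the vertex degree and each off-diagonal entry is -1 where an edge is present, 0 otherwise; in the order [1, 2, 3, 4, 5, 6, 7, 8, 9, 10] the diagonal is [3, 3, 3, 3, 3, 3, 3, 3, 3, 3]. Computing det(xI - L) by cofactor expansion (or equivalently via sum-over-permutations) gives x^10 - 30x^9 + 390x^8 - 2880x^7 + 13305x^6 - 39882x^5 + 77640x^4 - 94800x^3 + 66000x^2 - 20000x. Since p(0) = det(-L) = 0, x divides p(x). There is one zero in the spectrum, matching the 1 component.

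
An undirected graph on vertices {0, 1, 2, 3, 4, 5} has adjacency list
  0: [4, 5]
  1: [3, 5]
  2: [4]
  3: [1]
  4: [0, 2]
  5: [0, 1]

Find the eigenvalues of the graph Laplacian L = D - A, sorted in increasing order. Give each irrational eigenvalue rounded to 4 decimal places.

With the vertex order [0, 1, 2, 3, 4, 5], the degrees are [2, 2, 1, 1, 2, 2], giving D = diag(2, 2, 1, 1, 2, 2) and L = D - A. The multiplicity of 0 as a Laplacian eigenvalue equals the number of connected components. The single zero eigenvalue shows the graph is connected. The eigenvalues sum to 10, which equals trace(L) = 2|E|.

[0, 0.2679, 1, 2, 3, 3.7321]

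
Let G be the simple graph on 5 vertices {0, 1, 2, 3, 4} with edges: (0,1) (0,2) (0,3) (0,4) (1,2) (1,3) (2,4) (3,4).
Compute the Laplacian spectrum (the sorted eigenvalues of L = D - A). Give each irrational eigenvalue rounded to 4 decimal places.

Each diagonal entry of L is the vertex degree and each off-diagonal entry is -1 where an edge is present, 0 otherwise; in the order [0, 1, 2, 3, 4] the diagonal is [4, 3, 3, 3, 3]. The multiplicity of 0 as a Laplacian eigenvalue equals the number of connected components. The single zero eigenvalue shows the graph is connected. There is one zero in the spectrum, matching the 1 component.

[0, 3, 3, 5, 5]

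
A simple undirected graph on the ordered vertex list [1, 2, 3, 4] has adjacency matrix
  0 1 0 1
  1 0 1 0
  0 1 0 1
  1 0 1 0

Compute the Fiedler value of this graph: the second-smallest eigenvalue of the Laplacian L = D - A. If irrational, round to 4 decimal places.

Each diagonal entry of L is the vertex degree and each off-diagonal entry is -1 where an edge is present, 0 otherwise; in the order [1, 2, 3, 4] the diagonal is [2, 2, 2, 2]. The smallest Laplacian eigenvalue is always 0. The next one, lambda_2 = 2, measures how hard the graph is to disconnect: larger values mean better connectivity. The largest eigenvalue, 4, is at most the vertex count 4. By the matrix-tree theorem the graph has (1/4) * product of the nonzero eigenvalues = 4 spanning trees.

2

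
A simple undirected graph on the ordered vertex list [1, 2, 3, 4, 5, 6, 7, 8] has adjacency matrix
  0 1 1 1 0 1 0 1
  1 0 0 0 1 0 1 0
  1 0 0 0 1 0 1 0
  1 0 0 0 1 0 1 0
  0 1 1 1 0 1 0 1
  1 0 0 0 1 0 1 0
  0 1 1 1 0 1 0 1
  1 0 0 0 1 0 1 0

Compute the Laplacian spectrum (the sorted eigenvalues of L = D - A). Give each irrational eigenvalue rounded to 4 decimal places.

Reading degrees in the order [1, 2, 3, 4, 5, 6, 7, 8] gives [5, 3, 3, 3, 5, 3, 5, 3]; set D = diag(5, 3, 3, 3, 5, 3, 5, 3) and form L = D - A. Since every row of L sums to 0, the all-ones vector is in the kernel and 0 is an eigenvalue. The largest eigenvalue, 8, is at most the vertex count 8.

[0, 3, 3, 3, 3, 5, 5, 8]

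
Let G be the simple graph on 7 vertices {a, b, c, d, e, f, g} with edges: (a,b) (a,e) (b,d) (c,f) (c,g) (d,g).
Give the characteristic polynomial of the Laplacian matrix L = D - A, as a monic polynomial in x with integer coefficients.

x^7 - 12x^6 + 55x^5 - 120x^4 + 126x^3 - 56x^2 + 7x

With the vertex order [a, b, c, d, e, f, g], the degrees are [2, 2, 2, 2, 1, 1, 2], giving D = diag(2, 2, 2, 2, 1, 1, 2) and L = D - A. Computing det(xI - L) by cofactor expansion (or equivalently via sum-over-permutations) gives x^7 - 12x^6 + 55x^5 - 120x^4 + 126x^3 - 56x^2 + 7x. The constant term is 0 because L is singular (the all-ones vector lies in its kernel).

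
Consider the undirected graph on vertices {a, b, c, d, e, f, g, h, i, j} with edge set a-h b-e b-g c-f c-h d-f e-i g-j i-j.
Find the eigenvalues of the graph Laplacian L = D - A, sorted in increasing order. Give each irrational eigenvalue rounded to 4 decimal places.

Reading degrees in the order [a, b, c, d, e, f, g, h, i, j] gives [1, 2, 2, 1, 2, 2, 2, 2, 2, 2]; set D = diag(1, 2, 2, 1, 2, 2, 2, 2, 2, 2) and form L = D - A. The multiplicity of 0 as a Laplacian eigenvalue equals the number of connected components. The 2 zero eigenvalues correspond to the 2 connected components. There are 2 zeros in the spectrum, matching the 2 components. The largest eigenvalue, 3.6180, is at most the vertex count 10.

[0, 0, 0.3820, 1.3820, 1.3820, 1.3820, 2.6180, 3.6180, 3.6180, 3.6180]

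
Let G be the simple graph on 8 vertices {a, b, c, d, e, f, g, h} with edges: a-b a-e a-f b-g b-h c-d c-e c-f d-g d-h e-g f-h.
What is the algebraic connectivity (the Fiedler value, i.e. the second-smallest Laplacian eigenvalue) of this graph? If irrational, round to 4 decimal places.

With the vertex order [a, b, c, d, e, f, g, h], the degrees are [3, 3, 3, 3, 3, 3, 3, 3], giving D = diag(3, 3, 3, 3, 3, 3, 3, 3) and L = D - A. The sorted Laplacian eigenvalues are [0, 2, 2, 2, 4, 4, 4, 6]; the algebraic connectivity is the second entry, 2. The largest eigenvalue, 6, is at most the vertex count 8. The eigenvalues sum to 24, which equals trace(L) = 2|E|.

2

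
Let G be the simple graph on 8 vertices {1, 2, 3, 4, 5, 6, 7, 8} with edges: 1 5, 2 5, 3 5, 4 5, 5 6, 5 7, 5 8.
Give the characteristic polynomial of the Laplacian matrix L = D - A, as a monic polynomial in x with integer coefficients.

With the vertex order [1, 2, 3, 4, 5, 6, 7, 8], the degrees are [1, 1, 1, 1, 7, 1, 1, 1], giving D = diag(1, 1, 1, 1, 7, 1, 1, 1) and L = D - A. Computing det(xI - L) by cofactor expansion (or equivalently via sum-over-permutations) gives x^8 - 14x^7 + 63x^6 - 140x^5 + 175x^4 - 126x^3 + 49x^2 - 8x. Since p(0) = det(-L) = 0, x divides p(x).

x^8 - 14x^7 + 63x^6 - 140x^5 + 175x^4 - 126x^3 + 49x^2 - 8x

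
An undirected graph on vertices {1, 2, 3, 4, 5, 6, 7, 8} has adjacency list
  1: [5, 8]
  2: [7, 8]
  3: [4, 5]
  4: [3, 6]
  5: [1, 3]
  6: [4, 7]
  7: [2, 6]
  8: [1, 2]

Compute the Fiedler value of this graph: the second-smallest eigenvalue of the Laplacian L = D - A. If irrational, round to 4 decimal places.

0.5858

Reading degrees in the order [1, 2, 3, 4, 5, 6, 7, 8] gives [2, 2, 2, 2, 2, 2, 2, 2]; set D = diag(2, 2, 2, 2, 2, 2, 2, 2) and form L = D - A. Computing the eigenvalues of L and sorting gives [0, 0.5858, 0.5858, 2, 2, 3.4142, 3.4142, 4]. The Fiedler value lambda_2 = 0.5858 is strictly positive, so the graph is connected. There is one zero in the spectrum, matching the 1 component. The largest eigenvalue, 4, is at most the vertex count 8.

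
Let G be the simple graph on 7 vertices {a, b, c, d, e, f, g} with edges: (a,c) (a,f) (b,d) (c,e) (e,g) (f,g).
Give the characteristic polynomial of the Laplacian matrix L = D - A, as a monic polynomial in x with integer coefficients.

Reading degrees in the order [a, b, c, d, e, f, g] gives [2, 1, 2, 1, 2, 2, 2]; set D = diag(2, 1, 2, 1, 2, 2, 2) and form L = D - A. L has integer entries, so p(x) = det(xI - L) has integer coefficients. Expanding the determinant yields x^7 - 12x^6 + 55x^5 - 120x^4 + 125x^3 - 50x^2. The constant term is 0 because L is singular (the all-ones vector lies in its kernel). The eigenvalues sum to 12, which equals trace(L) = 2|E|.

x^7 - 12x^6 + 55x^5 - 120x^4 + 125x^3 - 50x^2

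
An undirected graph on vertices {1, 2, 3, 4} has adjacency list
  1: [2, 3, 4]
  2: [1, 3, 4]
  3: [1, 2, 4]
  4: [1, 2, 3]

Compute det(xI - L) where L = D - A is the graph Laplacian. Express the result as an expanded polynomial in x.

x^4 - 12x^3 + 48x^2 - 64x

Each diagonal entry of L is the vertex degree and each off-diagonal entry is -1 where an edge is present, 0 otherwise; in the order [1, 2, 3, 4] the diagonal is [3, 3, 3, 3]. The eigenvalues of L are [0, 4, 4, 4]; the characteristic polynomial is the product of (x - lambda_i), which multiplies out to x^4 - 12x^3 + 48x^2 - 64x. Since p(0) = det(-L) = 0, x divides p(x). The largest eigenvalue, 4, is at most the vertex count 4. There is one zero in the spectrum, matching the 1 component.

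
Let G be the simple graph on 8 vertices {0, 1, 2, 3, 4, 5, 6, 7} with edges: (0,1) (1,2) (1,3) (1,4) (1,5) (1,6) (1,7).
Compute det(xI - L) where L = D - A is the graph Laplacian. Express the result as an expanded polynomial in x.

With the vertex order [0, 1, 2, 3, 4, 5, 6, 7], the degrees are [1, 7, 1, 1, 1, 1, 1, 1], giving D = diag(1, 7, 1, 1, 1, 1, 1, 1) and L = D - A. L has integer entries, so p(x) = det(xI - L) has integer coefficients. Expanding the determinant yields x^8 - 14x^7 + 63x^6 - 140x^5 + 175x^4 - 126x^3 + 49x^2 - 8x. The coefficient of x^7 equals -trace(L) = -14, matching the sum of degrees. The eigenvalues sum to 14, which equals trace(L) = 2|E|.

x^8 - 14x^7 + 63x^6 - 140x^5 + 175x^4 - 126x^3 + 49x^2 - 8x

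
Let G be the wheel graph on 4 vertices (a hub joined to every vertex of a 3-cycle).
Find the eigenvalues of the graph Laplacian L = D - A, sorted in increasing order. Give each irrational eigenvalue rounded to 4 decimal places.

[0, 4, 4, 4]

The graph has 4 vertices and degree multiset [3, 3, 3, 3]; D is the diagonal matrix of degrees and L = D - A. Since every row of L sums to 0, the all-ones vector is in the kernel and 0 is an eigenvalue. The eigenvalues sum to 12, which equals trace(L) = 2|E|. There is one zero in the spectrum, matching the 1 component.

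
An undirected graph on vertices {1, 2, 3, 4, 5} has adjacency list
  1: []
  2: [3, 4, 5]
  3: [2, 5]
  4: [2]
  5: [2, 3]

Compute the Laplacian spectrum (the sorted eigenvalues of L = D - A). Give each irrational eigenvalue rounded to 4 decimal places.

[0, 0, 1, 3, 4]

Each diagonal entry of L is the vertex degree and each off-diagonal entry is -1 where an edge is present, 0 otherwise; in the order [1, 2, 3, 4, 5] the diagonal is [0, 3, 2, 1, 2]. The multiplicity of 0 as a Laplacian eigenvalue equals the number of connected components. The 2 zero eigenvalues correspond to the 2 connected components. There are 2 zeros in the spectrum, matching the 2 components. The largest eigenvalue, 4, is at most the vertex count 5.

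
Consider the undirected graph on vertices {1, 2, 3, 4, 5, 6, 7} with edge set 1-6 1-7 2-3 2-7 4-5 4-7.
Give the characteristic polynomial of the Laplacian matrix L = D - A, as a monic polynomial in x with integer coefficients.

With the vertex order [1, 2, 3, 4, 5, 6, 7], the degrees are [2, 2, 1, 2, 1, 1, 3], giving D = diag(2, 2, 1, 2, 1, 1, 3) and L = D - A. Computing det(xI - L) by cofactor expansion (or equivalently via sum-over-permutations) gives x^7 - 12x^6 + 54x^5 - 114x^4 + 114x^3 - 48x^2 + 7x. The constant term is 0 because L is singular (the all-ones vector lies in its kernel). There is one zero in the spectrum, matching the 1 component.

x^7 - 12x^6 + 54x^5 - 114x^4 + 114x^3 - 48x^2 + 7x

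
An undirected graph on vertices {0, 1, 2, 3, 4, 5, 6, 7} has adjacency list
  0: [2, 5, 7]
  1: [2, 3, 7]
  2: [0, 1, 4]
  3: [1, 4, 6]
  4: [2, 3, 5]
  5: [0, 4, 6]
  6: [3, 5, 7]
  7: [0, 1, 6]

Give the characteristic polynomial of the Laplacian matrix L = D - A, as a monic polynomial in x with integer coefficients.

With the vertex order [0, 1, 2, 3, 4, 5, 6, 7], the degrees are [3, 3, 3, 3, 3, 3, 3, 3], giving D = diag(3, 3, 3, 3, 3, 3, 3, 3) and L = D - A. The eigenvalues of L are [0, 2, 2, 2, 4, 4, 4, 6]; the characteristic polynomial is the product of (x - lambda_i), which multiplies out to x^8 - 24x^7 + 240x^6 - 1296x^5 + 4080x^4 - 7488x^3 + 7424x^2 - 3072x. Since p(0) = det(-L) = 0, x divides p(x). The largest eigenvalue, 6, is at most the vertex count 8. The eigenvalues sum to 24, which equals trace(L) = 2|E|.

x^8 - 24x^7 + 240x^6 - 1296x^5 + 4080x^4 - 7488x^3 + 7424x^2 - 3072x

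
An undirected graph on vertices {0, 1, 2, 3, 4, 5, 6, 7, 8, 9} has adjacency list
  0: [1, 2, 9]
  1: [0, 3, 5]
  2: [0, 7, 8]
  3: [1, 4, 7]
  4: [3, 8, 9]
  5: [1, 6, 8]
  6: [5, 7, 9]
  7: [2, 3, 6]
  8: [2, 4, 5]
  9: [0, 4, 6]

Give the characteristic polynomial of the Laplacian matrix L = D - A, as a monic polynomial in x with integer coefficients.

x^10 - 30x^9 + 390x^8 - 2880x^7 + 13305x^6 - 39882x^5 + 77640x^4 - 94800x^3 + 66000x^2 - 20000x

Reading degrees in the order [0, 1, 2, 3, 4, 5, 6, 7, 8, 9] gives [3, 3, 3, 3, 3, 3, 3, 3, 3, 3]; set D = diag(3, 3, 3, 3, 3, 3, 3, 3, 3, 3) and form L = D - A. L has integer entries, so p(x) = det(xI - L) has integer coefficients. Expanding the determinant yields x^10 - 30x^9 + 390x^8 - 2880x^7 + 13305x^6 - 39882x^5 + 77640x^4 - 94800x^3 + 66000x^2 - 20000x. The coefficient of x^9 equals -trace(L) = -30, matching the sum of degrees. There is one zero in the spectrum, matching the 1 component.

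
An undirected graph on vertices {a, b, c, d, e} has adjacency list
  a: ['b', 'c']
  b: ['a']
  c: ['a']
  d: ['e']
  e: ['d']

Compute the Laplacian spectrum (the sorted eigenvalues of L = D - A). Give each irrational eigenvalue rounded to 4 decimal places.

[0, 0, 1, 2, 3]

Reading degrees in the order [a, b, c, d, e] gives [2, 1, 1, 1, 1]; set D = diag(2, 1, 1, 1, 1) and form L = D - A. The multiplicity of 0 as a Laplacian eigenvalue equals the number of connected components. The 2 zero eigenvalues correspond to the 2 connected components. There are 2 zeros in the spectrum, matching the 2 components.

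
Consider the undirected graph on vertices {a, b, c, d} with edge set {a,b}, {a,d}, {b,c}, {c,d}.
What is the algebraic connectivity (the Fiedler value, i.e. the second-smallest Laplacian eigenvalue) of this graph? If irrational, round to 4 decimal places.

2

With the vertex order [a, b, c, d], the degrees are [2, 2, 2, 2], giving D = diag(2, 2, 2, 2) and L = D - A. The sorted Laplacian eigenvalues are [0, 2, 2, 4]; the algebraic connectivity is the second entry, 2. There is one zero in the spectrum, matching the 1 component.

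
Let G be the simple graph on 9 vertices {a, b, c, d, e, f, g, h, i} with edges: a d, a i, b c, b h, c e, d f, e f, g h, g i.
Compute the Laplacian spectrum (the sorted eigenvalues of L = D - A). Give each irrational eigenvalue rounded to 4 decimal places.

[0, 0.4679, 0.4679, 1.6527, 1.6527, 3, 3, 3.8794, 3.8794]

With the vertex order [a, b, c, d, e, f, g, h, i], the degrees are [2, 2, 2, 2, 2, 2, 2, 2, 2], giving D = diag(2, 2, 2, 2, 2, 2, 2, 2, 2) and L = D - A. Diagonalising L (or applying a numerical eigensolver to the 9x9 matrix) gives the spectrum above. There is one zero in the spectrum, matching the 1 component.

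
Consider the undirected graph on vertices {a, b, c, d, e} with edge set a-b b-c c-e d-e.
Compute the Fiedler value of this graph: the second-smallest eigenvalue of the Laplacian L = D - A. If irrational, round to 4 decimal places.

0.3820

Each diagonal entry of L is the vertex degree and each off-diagonal entry is -1 where an edge is present, 0 otherwise; in the order [a, b, c, d, e] the diagonal is [1, 2, 2, 1, 2]. Computing the eigenvalues of L and sorting gives [0, 0.3820, 1.3820, 2.6180, 3.6180]. The Fiedler value lambda_2 = 0.3820 is strictly positive, so the graph is connected. There is one zero in the spectrum, matching the 1 component. By the matrix-tree theorem the graph has (1/5) * product of the nonzero eigenvalues = 1 spanning tree.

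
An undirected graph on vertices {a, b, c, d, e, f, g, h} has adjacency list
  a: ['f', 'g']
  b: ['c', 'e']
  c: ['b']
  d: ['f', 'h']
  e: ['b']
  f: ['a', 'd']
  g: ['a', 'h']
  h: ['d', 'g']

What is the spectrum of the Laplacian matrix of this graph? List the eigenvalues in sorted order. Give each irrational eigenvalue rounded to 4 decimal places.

[0, 0, 1, 1.3820, 1.3820, 3, 3.6180, 3.6180]

Reading degrees in the order [a, b, c, d, e, f, g, h] gives [2, 2, 1, 2, 1, 2, 2, 2]; set D = diag(2, 2, 1, 2, 1, 2, 2, 2) and form L = D - A. Diagonalising L (or applying a numerical eigensolver to the 8x8 matrix) gives the spectrum above. The 2 zero eigenvalues correspond to the 2 connected components. There are 2 zeros in the spectrum, matching the 2 components.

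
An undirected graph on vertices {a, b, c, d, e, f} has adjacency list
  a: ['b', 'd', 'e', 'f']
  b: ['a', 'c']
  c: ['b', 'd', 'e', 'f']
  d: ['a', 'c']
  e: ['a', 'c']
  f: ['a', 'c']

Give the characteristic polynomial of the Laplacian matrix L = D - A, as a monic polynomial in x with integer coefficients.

Each diagonal entry of L is the vertex degree and each off-diagonal entry is -1 where an edge is present, 0 otherwise; in the order [a, b, c, d, e, f] the diagonal is [4, 2, 4, 2, 2, 2]. The eigenvalues of L are [0, 2, 2, 2, 4, 6]; the characteristic polynomial is the product of (x - lambda_i), which multiplies out to x^6 - 16x^5 + 96x^4 - 272x^3 + 368x^2 - 192x. The coefficient of x^5 equals -trace(L) = -16, matching the sum of degrees.

x^6 - 16x^5 + 96x^4 - 272x^3 + 368x^2 - 192x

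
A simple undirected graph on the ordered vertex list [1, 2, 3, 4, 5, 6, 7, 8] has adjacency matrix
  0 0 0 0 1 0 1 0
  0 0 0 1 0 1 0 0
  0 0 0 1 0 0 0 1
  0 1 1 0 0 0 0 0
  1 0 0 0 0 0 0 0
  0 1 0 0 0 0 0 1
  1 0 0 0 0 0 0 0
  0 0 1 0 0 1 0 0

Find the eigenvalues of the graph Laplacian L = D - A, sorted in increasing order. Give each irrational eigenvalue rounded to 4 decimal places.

[0, 0, 1, 1.3820, 1.3820, 3, 3.6180, 3.6180]

Reading degrees in the order [1, 2, 3, 4, 5, 6, 7, 8] gives [2, 2, 2, 2, 1, 2, 1, 2]; set D = diag(2, 2, 2, 2, 1, 2, 1, 2) and form L = D - A. L is symmetric positive semidefinite, so every eigenvalue is real and nonnegative. The 2 zero eigenvalues correspond to the 2 connected components.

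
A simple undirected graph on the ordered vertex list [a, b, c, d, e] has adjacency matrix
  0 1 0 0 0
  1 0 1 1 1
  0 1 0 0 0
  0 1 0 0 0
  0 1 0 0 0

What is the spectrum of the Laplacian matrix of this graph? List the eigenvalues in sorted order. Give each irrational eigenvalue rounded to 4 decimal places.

[0, 1, 1, 1, 5]

Each diagonal entry of L is the vertex degree and each off-diagonal entry is -1 where an edge is present, 0 otherwise; in the order [a, b, c, d, e] the diagonal is [1, 4, 1, 1, 1]. The multiplicity of 0 as a Laplacian eigenvalue equals the number of connected components. The single zero eigenvalue shows the graph is connected. The eigenvalues sum to 8, which equals trace(L) = 2|E|.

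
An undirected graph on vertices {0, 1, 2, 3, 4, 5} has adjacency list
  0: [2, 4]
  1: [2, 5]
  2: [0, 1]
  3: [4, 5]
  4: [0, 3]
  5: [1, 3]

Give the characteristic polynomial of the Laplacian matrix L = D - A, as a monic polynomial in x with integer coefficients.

Reading degrees in the order [0, 1, 2, 3, 4, 5] gives [2, 2, 2, 2, 2, 2]; set D = diag(2, 2, 2, 2, 2, 2) and form L = D - A. The eigenvalues of L are [0, 1, 1, 3, 3, 4]; the characteristic polynomial is the product of (x - lambda_i), which multiplies out to x^6 - 12x^5 + 54x^4 - 112x^3 + 105x^2 - 36x. The constant term is 0 because L is singular (the all-ones vector lies in its kernel).

x^6 - 12x^5 + 54x^4 - 112x^3 + 105x^2 - 36x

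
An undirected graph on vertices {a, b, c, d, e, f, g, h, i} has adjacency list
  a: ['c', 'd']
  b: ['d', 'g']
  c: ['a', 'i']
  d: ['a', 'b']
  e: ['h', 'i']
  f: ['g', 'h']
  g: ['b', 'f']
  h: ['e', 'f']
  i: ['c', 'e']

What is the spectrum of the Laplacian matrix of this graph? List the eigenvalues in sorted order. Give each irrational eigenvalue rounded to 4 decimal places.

[0, 0.4679, 0.4679, 1.6527, 1.6527, 3, 3, 3.8794, 3.8794]

With the vertex order [a, b, c, d, e, f, g, h, i], the degrees are [2, 2, 2, 2, 2, 2, 2, 2, 2], giving D = diag(2, 2, 2, 2, 2, 2, 2, 2, 2) and L = D - A. L is symmetric positive semidefinite, so every eigenvalue is real and nonnegative. There is one zero in the spectrum, matching the 1 component.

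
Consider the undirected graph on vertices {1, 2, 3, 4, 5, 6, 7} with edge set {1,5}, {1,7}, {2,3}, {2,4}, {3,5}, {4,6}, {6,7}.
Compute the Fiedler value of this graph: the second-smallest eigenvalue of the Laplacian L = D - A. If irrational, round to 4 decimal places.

Each diagonal entry of L is the vertex degree and each off-diagonal entry is -1 where an edge is present, 0 otherwise; in the order [1, 2, 3, 4, 5, 6, 7] the diagonal is [2, 2, 2, 2, 2, 2, 2]. Computing the eigenvalues of L and sorting gives [0, 0.7530, 0.7530, 2.4450, 2.4450, 3.8019, 3.8019]. The Fiedler value lambda_2 = 0.7530 is strictly positive, so the graph is connected. There is one zero in the spectrum, matching the 1 component. The eigenvalues sum to 14, which equals trace(L) = 2|E|.

0.7530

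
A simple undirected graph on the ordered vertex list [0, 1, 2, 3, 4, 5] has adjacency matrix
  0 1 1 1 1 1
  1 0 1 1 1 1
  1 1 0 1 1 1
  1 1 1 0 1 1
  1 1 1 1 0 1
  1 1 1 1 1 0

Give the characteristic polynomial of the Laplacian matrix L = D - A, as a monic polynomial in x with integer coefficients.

Reading degrees in the order [0, 1, 2, 3, 4, 5] gives [5, 5, 5, 5, 5, 5]; set D = diag(5, 5, 5, 5, 5, 5) and form L = D - A. The eigenvalues of L are [0, 6, 6, 6, 6, 6]; the characteristic polynomial is the product of (x - lambda_i), which multiplies out to x^6 - 30x^5 + 360x^4 - 2160x^3 + 6480x^2 - 7776x. The coefficient of x^5 equals -trace(L) = -30, matching the sum of degrees. There is one zero in the spectrum, matching the 1 component.

x^6 - 30x^5 + 360x^4 - 2160x^3 + 6480x^2 - 7776x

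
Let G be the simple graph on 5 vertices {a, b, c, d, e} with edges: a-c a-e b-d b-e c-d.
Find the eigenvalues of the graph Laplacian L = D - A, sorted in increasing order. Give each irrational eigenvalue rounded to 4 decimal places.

Each diagonal entry of L is the vertex degree and each off-diagonal entry is -1 where an edge is present, 0 otherwise; in the order [a, b, c, d, e] the diagonal is [2, 2, 2, 2, 2]. Since every row of L sums to 0, the all-ones vector is in the kernel and 0 is an eigenvalue. The single zero eigenvalue shows the graph is connected.

[0, 1.3820, 1.3820, 3.6180, 3.6180]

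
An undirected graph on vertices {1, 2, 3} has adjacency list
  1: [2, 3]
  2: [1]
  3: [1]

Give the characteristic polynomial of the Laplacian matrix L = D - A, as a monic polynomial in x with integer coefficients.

x^3 - 4x^2 + 3x

Reading degrees in the order [1, 2, 3] gives [2, 1, 1]; set D = diag(2, 1, 1) and form L = D - A. Computing det(xI - L) by cofactor expansion (or equivalently via sum-over-permutations) gives x^3 - 4x^2 + 3x. The constant term is 0 because L is singular (the all-ones vector lies in its kernel). The largest eigenvalue, 3, is at most the vertex count 3.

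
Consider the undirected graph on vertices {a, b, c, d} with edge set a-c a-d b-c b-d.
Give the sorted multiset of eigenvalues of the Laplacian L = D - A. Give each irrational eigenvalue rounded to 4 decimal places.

[0, 2, 2, 4]

With the vertex order [a, b, c, d], the degrees are [2, 2, 2, 2], giving D = diag(2, 2, 2, 2) and L = D - A. The multiplicity of 0 as a Laplacian eigenvalue equals the number of connected components. The single zero eigenvalue shows the graph is connected. By the matrix-tree theorem the graph has (1/4) * product of the nonzero eigenvalues = 4 spanning trees.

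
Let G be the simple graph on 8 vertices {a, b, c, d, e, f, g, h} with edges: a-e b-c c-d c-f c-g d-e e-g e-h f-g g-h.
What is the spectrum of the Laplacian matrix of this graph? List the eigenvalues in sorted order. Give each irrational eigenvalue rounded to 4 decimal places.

With the vertex order [a, b, c, d, e, f, g, h], the degrees are [1, 1, 4, 2, 4, 2, 4, 2], giving D = diag(1, 1, 4, 2, 4, 2, 4, 2) and L = D - A. L is symmetric positive semidefinite, so every eigenvalue is real and nonnegative. The single zero eigenvalue shows the graph is connected.

[0, 0.6228, 1.0822, 1.7261, 1.7561, 4.3343, 4.6511, 5.8274]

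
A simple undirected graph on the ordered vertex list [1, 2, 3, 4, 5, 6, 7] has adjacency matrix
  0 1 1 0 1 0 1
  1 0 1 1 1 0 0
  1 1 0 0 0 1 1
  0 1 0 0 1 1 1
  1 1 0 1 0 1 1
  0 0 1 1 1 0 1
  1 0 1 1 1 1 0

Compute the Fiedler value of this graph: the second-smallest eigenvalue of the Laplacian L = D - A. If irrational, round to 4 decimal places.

3.1981

Reading degrees in the order [1, 2, 3, 4, 5, 6, 7] gives [4, 4, 4, 4, 5, 4, 5]; set D = diag(4, 4, 4, 4, 5, 4, 5) and form L = D - A. Computing the eigenvalues of L and sorting gives [0, 3.1981, 3.7530, 4.5550, 5.4450, 6.2470, 6.8019]. The Fiedler value lambda_2 = 3.1981 is strictly positive, so the graph is connected.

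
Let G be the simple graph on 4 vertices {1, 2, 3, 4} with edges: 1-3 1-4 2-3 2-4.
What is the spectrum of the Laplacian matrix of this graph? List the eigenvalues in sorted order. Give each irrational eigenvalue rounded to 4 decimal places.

[0, 2, 2, 4]

With the vertex order [1, 2, 3, 4], the degrees are [2, 2, 2, 2], giving D = diag(2, 2, 2, 2) and L = D - A. Since every row of L sums to 0, the all-ones vector is in the kernel and 0 is an eigenvalue. The single zero eigenvalue shows the graph is connected. The largest eigenvalue, 4, is at most the vertex count 4.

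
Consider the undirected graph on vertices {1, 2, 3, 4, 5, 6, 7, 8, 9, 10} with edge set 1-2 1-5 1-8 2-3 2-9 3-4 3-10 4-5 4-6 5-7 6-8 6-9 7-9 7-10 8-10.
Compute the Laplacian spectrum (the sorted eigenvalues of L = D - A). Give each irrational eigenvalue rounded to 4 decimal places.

With the vertex order [1, 2, 3, 4, 5, 6, 7, 8, 9, 10], the degrees are [3, 3, 3, 3, 3, 3, 3, 3, 3, 3], giving D = diag(3, 3, 3, 3, 3, 3, 3, 3, 3, 3) and L = D - A. L is symmetric positive semidefinite, so every eigenvalue is real and nonnegative. The eigenvalues sum to 30, which equals trace(L) = 2|E|.

[0, 2, 2, 2, 2, 2, 5, 5, 5, 5]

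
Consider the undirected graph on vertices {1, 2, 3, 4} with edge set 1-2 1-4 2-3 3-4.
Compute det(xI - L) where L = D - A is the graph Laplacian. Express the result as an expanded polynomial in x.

With the vertex order [1, 2, 3, 4], the degrees are [2, 2, 2, 2], giving D = diag(2, 2, 2, 2) and L = D - A. The eigenvalues of L are [0, 2, 2, 4]; the characteristic polynomial is the product of (x - lambda_i), which multiplies out to x^4 - 8x^3 + 20x^2 - 16x. The coefficient of x^3 equals -trace(L) = -8, matching the sum of degrees. By the matrix-tree theorem the graph has (1/4) * product of the nonzero eigenvalues = 4 spanning trees.

x^4 - 8x^3 + 20x^2 - 16x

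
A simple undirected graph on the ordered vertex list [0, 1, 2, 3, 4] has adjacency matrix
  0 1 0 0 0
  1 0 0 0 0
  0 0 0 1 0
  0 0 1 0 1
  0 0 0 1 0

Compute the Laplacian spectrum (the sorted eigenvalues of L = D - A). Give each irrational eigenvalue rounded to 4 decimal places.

Each diagonal entry of L is the vertex degree and each off-diagonal entry is -1 where an edge is present, 0 otherwise; in the order [0, 1, 2, 3, 4] the diagonal is [1, 1, 1, 2, 1]. Diagonalising L (or applying a numerical eigensolver to the 5x5 matrix) gives the spectrum above. The 2 zero eigenvalues correspond to the 2 connected components.

[0, 0, 1, 2, 3]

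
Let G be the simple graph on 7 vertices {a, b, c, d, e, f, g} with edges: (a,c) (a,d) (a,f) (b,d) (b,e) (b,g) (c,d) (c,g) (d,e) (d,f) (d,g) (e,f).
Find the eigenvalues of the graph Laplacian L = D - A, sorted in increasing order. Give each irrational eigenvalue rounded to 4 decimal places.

With the vertex order [a, b, c, d, e, f, g], the degrees are [3, 3, 3, 6, 3, 3, 3], giving D = diag(3, 3, 3, 6, 3, 3, 3) and L = D - A. Since every row of L sums to 0, the all-ones vector is in the kernel and 0 is an eigenvalue. The eigenvalues sum to 24, which equals trace(L) = 2|E|.

[0, 2, 2, 4, 4, 5, 7]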